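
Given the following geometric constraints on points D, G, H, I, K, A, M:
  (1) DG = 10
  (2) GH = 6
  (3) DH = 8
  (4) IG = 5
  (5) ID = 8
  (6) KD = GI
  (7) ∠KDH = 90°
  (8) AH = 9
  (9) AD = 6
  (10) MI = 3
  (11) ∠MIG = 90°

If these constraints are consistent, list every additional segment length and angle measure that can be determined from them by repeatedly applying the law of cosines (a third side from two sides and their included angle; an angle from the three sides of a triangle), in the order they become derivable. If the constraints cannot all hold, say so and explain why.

The constraints are consistent. Derivable facts, in order:
After 1 step:
- GM = √34
- HK = √89
- ∠ADH = 78.58°
- ∠AHD = 40.8°
- ∠DAH = 60.61°
- ∠DGH = 53.13°
- ∠DGI = 52.41°
- ∠DHG = 90°
- ∠DIG = 97.9°
- ∠GDH = 36.87°
- ∠GDI = 29.69°
After 2 steps:
- ∠DHK = 32.01°
- ∠DKH = 57.99°
- ∠GMI = 59.04°
- ∠IGM = 30.96°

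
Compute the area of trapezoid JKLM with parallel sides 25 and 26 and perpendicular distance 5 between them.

Area of a trapezoid = (base1 + base2) * height / 2
Area = (25 + 26) * 5 / 2
Area = 51 * 5 / 2
Area = 255 / 2
Area = 255/2

255/2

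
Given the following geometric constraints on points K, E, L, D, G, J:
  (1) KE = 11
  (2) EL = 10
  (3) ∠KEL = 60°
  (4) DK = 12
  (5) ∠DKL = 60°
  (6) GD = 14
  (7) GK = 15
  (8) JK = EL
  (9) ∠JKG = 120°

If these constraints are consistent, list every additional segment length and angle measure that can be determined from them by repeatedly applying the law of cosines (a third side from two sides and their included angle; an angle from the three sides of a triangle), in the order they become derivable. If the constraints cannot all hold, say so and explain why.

The constraints are consistent. Derivable facts, in order:
After 1 step:
- GJ = 5·√19
- KL = √111
- ∠DGK = 48.74°
- ∠DKG = 61.28°
- ∠GDK = 69.99°
After 2 steps:
- LD ≈ 11.34
- ∠EKL = 55.28°
- ∠ELK = 64.72°
- ∠GJK = 36.59°
- ∠JGK = 23.41°
After 3 steps:
- ∠DLK = 66.42°
- ∠KDL = 53.58°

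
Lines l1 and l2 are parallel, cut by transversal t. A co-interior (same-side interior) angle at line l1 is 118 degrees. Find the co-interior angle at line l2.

Co-interior angles sum to 180: 180 - 118 = 62 degrees.

62 degrees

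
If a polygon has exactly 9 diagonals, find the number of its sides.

Using d = n(n - 3)/2, we solve 9 = n(n - 3)/2.
So n(n - 3) = 18.
Testing n = 6: 6 * 3 = 18 = 18. Correct.
The polygon has 6 sides.

6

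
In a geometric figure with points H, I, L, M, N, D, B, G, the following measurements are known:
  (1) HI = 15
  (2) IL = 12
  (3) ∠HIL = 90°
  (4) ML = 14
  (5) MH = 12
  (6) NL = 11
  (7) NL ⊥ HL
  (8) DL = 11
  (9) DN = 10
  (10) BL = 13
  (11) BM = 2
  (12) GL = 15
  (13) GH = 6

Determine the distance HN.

Step 1: By the law of cosines on triangle LIH: LH² = 12² + 15² − 2·12·15·cos(90°) = 369, so LH = 3·√41.
Step 2: By the law of cosines on triangle HLN: HN² = (3·√41)² + 11² − 2·3·√41·11·cos(90°) = 490, so HN = 7·√10.

Therefore, the length of HN = 7·√10.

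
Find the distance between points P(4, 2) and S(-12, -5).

d = sqrt((-12 - 4)^2 + (-5 - 2)^2)
d = sqrt(-16^2 + -7^2)
d = sqrt(256 + 49)
d = sqrt(305)

sqrt(305)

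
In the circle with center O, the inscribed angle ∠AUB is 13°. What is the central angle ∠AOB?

The inscribed angle theorem states that a central angle is always twice any inscribed angle that subtends the same arc.
Since the inscribed angle is 13°, the central angle = 2 × 13° = 26°.

26°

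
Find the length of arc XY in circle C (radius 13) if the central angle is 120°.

The full circumference is 2πr = 2π(13) = 26*pi.
The arc spans 120° out of 360°, which is a fraction of 1/3.
Arc length = 26*pi × 1/3 = 26*pi/3.

26*pi/3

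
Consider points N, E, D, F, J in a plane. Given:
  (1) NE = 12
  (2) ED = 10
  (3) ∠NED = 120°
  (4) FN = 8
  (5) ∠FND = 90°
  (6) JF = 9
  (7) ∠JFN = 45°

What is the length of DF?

Step 1: By the law of cosines on triangle DEN: DN² = 10² + 12² − 2·10·12·cos(120°) = 364, so DN = 2·√91.
Step 2: By the law of cosines on triangle DNF: DF² = (2·√91)² + 8² − 2·2·√91·8·cos(90°) = 428, so DF = 2·√107.

Therefore, the length of DF = 2·√107.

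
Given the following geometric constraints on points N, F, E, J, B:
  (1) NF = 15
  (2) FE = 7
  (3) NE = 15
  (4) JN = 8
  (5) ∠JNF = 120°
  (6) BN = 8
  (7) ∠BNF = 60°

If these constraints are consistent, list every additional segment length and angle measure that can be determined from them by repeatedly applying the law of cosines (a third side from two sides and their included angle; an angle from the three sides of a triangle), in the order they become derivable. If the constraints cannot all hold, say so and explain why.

The constraints are consistent. Derivable facts, in order:
After 1 step:
- FB = 13
- FJ ≈ 20.22
- ∠EFN = 76.51°
- ∠ENF = 26.99°
- ∠FEN = 76.51°
After 2 steps:
- ∠BFN = 32.2°
- ∠FBN = 87.8°
- ∠FJN = 39.97°
- ∠JFN = 20.03°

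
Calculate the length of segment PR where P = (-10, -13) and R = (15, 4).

The horizontal distance is |15 - -10| = 25 and the vertical distance is |4 - -13| = 17.
By the Pythagorean theorem, d = sqrt(25^2 + 17^2) = sqrt(914).

sqrt(914)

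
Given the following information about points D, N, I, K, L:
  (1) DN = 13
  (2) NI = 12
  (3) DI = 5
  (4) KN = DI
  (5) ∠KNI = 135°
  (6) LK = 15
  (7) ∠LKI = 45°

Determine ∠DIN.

Step 1: By the inverse law of cosines on triangle DIN: cos(∠DIN) = (5² + 12² − 13²) / (2·5·12) = 0/120 = 0, so ∠DIN = 90°.

Therefore, the measure of angle ∠DIN = 90°.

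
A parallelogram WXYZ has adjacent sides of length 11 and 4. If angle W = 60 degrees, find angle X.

In a parallelogram, consecutive angles are supplementary (sum to 180°).
angle X = 180 - angle W
angle X = 180 - 60
angle X = 120 degrees

120 degrees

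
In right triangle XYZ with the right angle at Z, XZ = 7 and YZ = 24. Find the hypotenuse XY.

XY = sqrt(7^2 + 24^2) = sqrt(625) = 25

25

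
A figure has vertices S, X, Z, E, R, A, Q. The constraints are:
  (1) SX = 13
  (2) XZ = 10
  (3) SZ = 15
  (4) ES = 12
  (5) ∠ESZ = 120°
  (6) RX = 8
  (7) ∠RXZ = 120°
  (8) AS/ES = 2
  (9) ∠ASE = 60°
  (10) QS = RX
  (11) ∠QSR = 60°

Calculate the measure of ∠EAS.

From the given relations: AS = 2·ES = 2·12 = 24.
Step 1: By the law of cosines on triangle ASE: AE² = 24² + 12² − 2·24·12·cos(60°) = 432, so AE = 12·√3.
Step 2: By the inverse law of cosines on triangle EAS: cos(∠EAS) = ((12·√3)² + 24² − 12²) / (2·12·√3·24) = 864/997.66 = 0.866, so ∠EAS = 30°.

Therefore, the measure of angle ∠EAS = 30°.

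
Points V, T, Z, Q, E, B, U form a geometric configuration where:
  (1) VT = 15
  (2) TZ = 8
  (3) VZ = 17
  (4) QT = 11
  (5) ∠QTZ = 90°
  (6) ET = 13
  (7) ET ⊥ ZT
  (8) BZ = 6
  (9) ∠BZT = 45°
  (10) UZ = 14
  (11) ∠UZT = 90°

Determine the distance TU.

Step 1: By the law of cosines on triangle TZU: TU² = 8² + 14² − 2·8·14·cos(90°) = 260, so TU = 2·√65.

Therefore, the length of TU = 2·√65.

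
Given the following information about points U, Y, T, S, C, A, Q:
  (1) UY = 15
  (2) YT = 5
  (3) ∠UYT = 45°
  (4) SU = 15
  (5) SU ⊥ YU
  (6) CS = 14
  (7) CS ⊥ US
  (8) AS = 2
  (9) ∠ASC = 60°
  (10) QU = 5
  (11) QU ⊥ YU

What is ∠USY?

Step 1: By the law of cosines on triangle SUY: SY² = 15² + 15² − 2·15·15·cos(90°) = 450, so SY = 15·√2.
Step 2: By the inverse law of cosines on triangle USY: cos(∠USY) = (15² + (15·√2)² − 15²) / (2·15·15·√2) = 450/636.4 = 0.7071, so ∠USY = 45°.

Therefore, the measure of angle ∠USY = 45°.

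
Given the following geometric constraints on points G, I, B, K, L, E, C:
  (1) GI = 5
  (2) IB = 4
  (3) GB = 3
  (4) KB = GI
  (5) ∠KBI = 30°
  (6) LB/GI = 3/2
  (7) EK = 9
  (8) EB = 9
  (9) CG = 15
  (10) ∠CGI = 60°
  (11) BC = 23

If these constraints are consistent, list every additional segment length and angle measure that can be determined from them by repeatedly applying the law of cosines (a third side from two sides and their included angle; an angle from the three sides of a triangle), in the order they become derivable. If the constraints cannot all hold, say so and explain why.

These constraints are not satisfiable: by the triangle inequality in triangle GBC, (3) GB = 3 and (9) CG = 15 force BC ≤ 3 + 15 = 18, but (11) says BC = 23. No planar figure meets all of them, so nothing further can be derived.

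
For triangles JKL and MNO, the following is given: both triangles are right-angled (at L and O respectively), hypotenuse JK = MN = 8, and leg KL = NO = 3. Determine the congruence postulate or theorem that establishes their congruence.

The given information matches HL: The hypotenuse and one leg of two right triangles are equal (Hypotenuse-Leg).

HL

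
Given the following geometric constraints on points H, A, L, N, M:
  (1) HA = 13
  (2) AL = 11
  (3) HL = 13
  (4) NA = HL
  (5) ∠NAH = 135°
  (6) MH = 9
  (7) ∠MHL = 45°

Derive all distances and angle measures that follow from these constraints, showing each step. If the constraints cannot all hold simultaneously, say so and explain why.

The constraints are consistent.

From the given relations:
  NA = HL = 13

Step 1: From HA = 13, AN = 13, and ∠HAN = 135°, by the law of cosines:
  HN² = HA² + AN² - 2·HA·AN·cos(135°) = 169 + 169 + 239 = 577
  HN ≈ 24.02

Step 2: From LH = 13, HM = 9, and ∠LHM = 45°, by the law of cosines:
  LM² = LH² + HM² - 2·LH·HM·cos(45°) = 169 + 81 - 165.5 = 84.54
  LM ≈ 9.19

Step 3: From HA = 13, HL = 13, AL = 11, by the inverse law of cosines:
  cos(∠AHL) = (HA² + HL² - AL²) / (2·HA·HL)
  ∠AHL = 50.06°

Step 4: From AH = 13, AL = 11, HL = 13, by the inverse law of cosines:
  cos(∠HAL) = (AH² + AL² - HL²) / (2·AH·AL)
  ∠HAL = 64.97°

Step 5: From LA = 11, LH = 13, AH = 13, by the inverse law of cosines:
  cos(∠ALH) = (LA² + LH² - AH²) / (2·LA·LH)
  ∠ALH = 64.97°

Step 6: From HA = 13, HN = 24.02, AN = 13, by the inverse law of cosines:
  cos(∠AHN) = (HA² + HN² - AN²) / (2·HA·HN)
  ∠AHN = 22.5°

Step 7: From LH = 13, LM = 9.19, HM = 9, by the inverse law of cosines:
  cos(∠HLM) = (LH² + LM² - HM²) / (2·LH·LM)
  ∠HLM = 43.8°

Step 8: From NA = 13, NH = 24.02, AH = 13, by the inverse law of cosines:
  cos(∠ANH) = (NA² + NH² - AH²) / (2·NA·NH)
  ∠ANH = 22.5°

Step 9: From MH = 9, ML = 9.19, HL = 13, by the inverse law of cosines:
  cos(∠HML) = (MH² + ML² - HL²) / (2·MH·ML)
  ∠HML = 91.2°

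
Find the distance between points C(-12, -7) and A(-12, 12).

d = sqrt((0)^2 + (19)^2) = sqrt(361) = 19

19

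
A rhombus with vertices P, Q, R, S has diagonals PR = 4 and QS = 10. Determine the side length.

In a rhombus, the diagonals bisect each other perpendicularly, creating four congruent right triangles.
Each triangle has legs 2 (half of 4) and 5 (half of 10).
The hypotenuse of each right triangle is a side of the rhombus:
side = sqrt(2^2 + 5^2) = sqrt(29)

sqrt(29)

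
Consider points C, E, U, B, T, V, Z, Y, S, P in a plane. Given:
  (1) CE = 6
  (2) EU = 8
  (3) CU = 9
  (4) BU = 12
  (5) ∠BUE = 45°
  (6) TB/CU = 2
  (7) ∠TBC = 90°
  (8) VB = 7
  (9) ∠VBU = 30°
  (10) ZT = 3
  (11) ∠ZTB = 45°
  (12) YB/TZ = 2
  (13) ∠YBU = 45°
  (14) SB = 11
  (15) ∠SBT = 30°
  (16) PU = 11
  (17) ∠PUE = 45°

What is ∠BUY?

From the given relations: YB = 2·TZ = 2·3 = 6.
Step 1: By the law of cosines on triangle UBY: UY² = 12² + 6² − 2·12·6·cos(45°) = 78.18, so UY ≈ 8.84.
Step 2: By the inverse law of cosines on triangle BUY: cos(∠BUY) = (12² + 8.84² − 6²) / (2·12·8.84) = 186.18/212.2 = 0.8774, so ∠BUY = 28.68°.

Therefore, the measure of angle ∠BUY = 28.68°.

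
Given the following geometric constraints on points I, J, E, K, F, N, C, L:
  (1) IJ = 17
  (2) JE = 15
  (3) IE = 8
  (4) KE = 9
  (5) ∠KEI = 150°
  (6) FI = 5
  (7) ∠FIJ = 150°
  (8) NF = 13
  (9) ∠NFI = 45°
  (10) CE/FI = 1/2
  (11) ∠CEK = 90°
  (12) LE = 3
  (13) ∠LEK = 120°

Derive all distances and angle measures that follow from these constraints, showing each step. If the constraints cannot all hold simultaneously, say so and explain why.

The constraints are consistent.

From the given relations:
  CE = 1/2·FI = 1/2·5 ≈ 2.5

Step 1: From IE = 8, EK = 9, and ∠IEK = 150°, by the law of cosines:
  IK² = IE² + EK² - 2·IE·EK·cos(150°) = 64 + 81 + 124.7 = 269.7
  IK ≈ 16.42

Step 2: From IF = 5, FN = 13, and ∠IFN = 45°, by the law of cosines:
  IN² = IF² + FN² - 2·IF·FN·cos(45°) = 25 + 169 - 91.92 = 102.1
  IN ≈ 10.1

Step 3: From JI = 17, IF = 5, and ∠JIF = 150°, by the law of cosines:
  JF² = JI² + IF² - 2·JI·IF·cos(150°) = 289 + 25 + 147.2 = 461.2
  JF ≈ 21.48

Step 4: From KE = 9, EC = 2.5, and ∠KEC = 90°, by the law of cosines:
  KC² = KE² + EC² - 2·KE·EC·cos(90°) = 81 + 6.25 - 0 = 87.25
  KC ≈ 9.34

Step 5: From KE = 9, EL = 3, and ∠KEL = 120°, by the law of cosines:
  KL² = KE² + EL² - 2·KE·EL·cos(120°) = 81 + 9 + 27 = 117
  KL = 3·√13

Step 6: From IE = 8, IJ = 17, EJ = 15, by the inverse law of cosines:
  cos(∠EIJ) = (IE² + IJ² - EJ²) / (2·IE·IJ)
  ∠EIJ = 61.93°

Step 7: From JE = 15, JI = 17, EI = 8, by the inverse law of cosines:
  cos(∠EJI) = (JE² + JI² - EI²) / (2·JE·JI)
  ∠EJI = 28.07°

Step 8: From EI = 8, EJ = 15, IJ = 17, by the inverse law of cosines:
  cos(∠IEJ) = (EI² + EJ² - IJ²) / (2·EI·EJ)
  ∠IEJ = 90°

Step 9: From IE = 8, IK = 16.42, EK = 9, by the inverse law of cosines:
  cos(∠EIK) = (IE² + IK² - EK²) / (2·IE·IK)
  ∠EIK = 15.9°

Step 10: From IF = 5, IN = 10.1, FN = 13, by the inverse law of cosines:
  cos(∠FIN) = (IF² + IN² - FN²) / (2·IF·IN)
  ∠FIN = 114.52°

Step 11: From JF = 21.48, JI = 17, FI = 5, by the inverse law of cosines:
  cos(∠FJI) = (JF² + JI² - FI²) / (2·JF·JI)
  ∠FJI = 6.68°

Step 12: From KC = 9.34, KE = 9, CE = 2.5, by the inverse law of cosines:
  cos(∠CKE) = (KC² + KE² - CE²) / (2·KC·KE)
  ∠CKE = 15.52°

Step 13: From KE = 9, KI = 16.42, EI = 8, by the inverse law of cosines:
  cos(∠EKI) = (KE² + KI² - EI²) / (2·KE·KI)
  ∠EKI = 14.1°

Step 14: From KE = 9, KL = 3·√13, EL = 3, by the inverse law of cosines:
  cos(∠EKL) = (KE² + KL² - EL²) / (2·KE·KL)
  ∠EKL = 13.9°

Step 15: From FI = 5, FJ = 21.48, IJ = 17, by the inverse law of cosines:
  cos(∠IFJ) = (FI² + FJ² - IJ²) / (2·FI·FJ)
  ∠IFJ = 23.32°

Step 16: From NF = 13, NI = 10.1, FI = 5, by the inverse law of cosines:
  cos(∠FNI) = (NF² + NI² - FI²) / (2·NF·NI)
  ∠FNI = 20.48°

Step 17: From CE = 2.5, CK = 9.34, EK = 9, by the inverse law of cosines:
  cos(∠ECK) = (CE² + CK² - EK²) / (2·CE·CK)
  ∠ECK = 74.48°

Step 18: From LE = 3, LK = 3·√13, EK = 9, by the inverse law of cosines:
  cos(∠ELK) = (LE² + LK² - EK²) / (2·LE·LK)
  ∠ELK = 46.1°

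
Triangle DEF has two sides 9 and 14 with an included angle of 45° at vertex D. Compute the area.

Area = (1/2)(9)(14) sin(45°) = (1/2)(9)(14)(sqrt(2)/2) = 63*sqrt(2)/2

63*sqrt(2)/2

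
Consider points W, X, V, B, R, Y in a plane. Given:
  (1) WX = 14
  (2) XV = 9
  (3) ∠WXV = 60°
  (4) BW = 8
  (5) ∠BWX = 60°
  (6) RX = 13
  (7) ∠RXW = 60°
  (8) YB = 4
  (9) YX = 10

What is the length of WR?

Step 1: By the law of cosines on triangle WXR: WR² = 14² + 13² − 2·14·13·cos(60°) = 183, so WR = √183.

Therefore, the length of WR = √183.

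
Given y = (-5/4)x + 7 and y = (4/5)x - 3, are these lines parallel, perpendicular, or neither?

Slope of line 1: m1 = -5/4
Slope of line 2: m2 = 4/5
Two lines are perpendicular when the product of their slopes is -1 (negative reciprocals).
m1 * m2 = (-5/4) * (4/5) = -1, confirming perpendicularity.

Perpendicular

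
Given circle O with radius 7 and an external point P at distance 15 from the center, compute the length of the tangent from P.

tangent = √(d² - r²) = √(15² - 7²) = √(225 - 49) = √176 = 4*sqrt(11)

4*sqrt(11)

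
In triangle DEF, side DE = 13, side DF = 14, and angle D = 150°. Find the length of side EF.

Law of cosines: EF^2 = 13^2 + 14^2 - 2(13)(14)cos(150°) = 182*sqrt(3) + 365, so EF = sqrt(182*sqrt(3) + 365).

sqrt(182*sqrt(3) + 365)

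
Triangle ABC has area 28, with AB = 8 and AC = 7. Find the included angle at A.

From the SAS area formula Area = (1/2)ab sin(C), rearranging gives sin(C) = 2*Area/(ab).
sin(C) = 2 * 28 / (56) = 1.
Therefore C = arcsin(1) = 90°.

90°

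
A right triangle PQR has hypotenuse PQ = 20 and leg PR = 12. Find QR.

QR = sqrt(20^2 - 12^2) = sqrt(256) = 16

16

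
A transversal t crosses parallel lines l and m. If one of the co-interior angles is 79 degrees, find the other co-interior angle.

Co-interior angles sum to 180: 180 - 79 = 101 degrees.

101 degrees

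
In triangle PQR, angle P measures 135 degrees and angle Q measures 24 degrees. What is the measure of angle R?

angle R = 180 - 135 - 24 = 21 degrees.

21 degrees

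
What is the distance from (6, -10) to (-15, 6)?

The horizontal distance is |-15 - 6| = 21 and the vertical distance is |6 - -10| = 16.
By the Pythagorean theorem, d = sqrt(21^2 + 16^2) = sqrt(697).

sqrt(697)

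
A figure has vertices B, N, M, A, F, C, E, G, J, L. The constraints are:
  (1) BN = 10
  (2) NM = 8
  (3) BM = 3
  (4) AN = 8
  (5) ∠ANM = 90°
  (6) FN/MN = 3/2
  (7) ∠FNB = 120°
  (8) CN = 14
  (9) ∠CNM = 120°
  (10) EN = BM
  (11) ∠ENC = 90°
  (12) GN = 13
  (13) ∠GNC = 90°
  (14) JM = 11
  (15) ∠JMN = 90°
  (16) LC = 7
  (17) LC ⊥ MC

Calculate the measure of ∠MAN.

Step 1: By the law of cosines on triangle ANM: AM² = 8² + 8² − 2·8·8·cos(90°) = 128, so AM = 8·√2.
Step 2: By the inverse law of cosines on triangle MAN: cos(∠MAN) = ((8·√2)² + 8² − 8²) / (2·8·√2·8) = 128/181.02 = 0.7071, so ∠MAN = 45°.

Therefore, the measure of angle ∠MAN = 45°.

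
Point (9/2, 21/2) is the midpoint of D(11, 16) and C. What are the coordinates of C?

Using the midpoint formula: M = ((x1 + x2)/2, (y1 + y2)/2)
We know M = (9/2, 21/2) and D = (11, 16)
For x: 9/2 = (11 + x2)/2, so x2 = 2*9/2 - 11 = -2
For y: 21/2 = (16 + y2)/2, so y2 = 2*21/2 - 16 = 5
C = (-2, 5)

(-2, 5)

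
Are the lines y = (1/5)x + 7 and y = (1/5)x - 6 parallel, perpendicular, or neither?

Slope of line 1: m1 = 1/5
Slope of line 2: m2 = 1/5
Since m1 = m2 = 1/5, the lines are parallel.

Parallel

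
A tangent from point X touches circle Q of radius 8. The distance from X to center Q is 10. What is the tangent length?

The tangent, radius, and line from the external point to the center form a right triangle.
The right angle is where the tangent meets the radius.
By the Pythagorean theorem: tangent² + 8² = 10²
tangent² = 100 - 64 = 36
tangent = 6

6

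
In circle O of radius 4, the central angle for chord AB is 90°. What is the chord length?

Drop a perpendicular from the center to the chord, bisecting both the chord and the central angle.
Each half-chord = r sin(θ/2) = 4 sin(45°).
The full chord = 2 × 4 × sin(45°) = 4*sqrt(2).

4*sqrt(2)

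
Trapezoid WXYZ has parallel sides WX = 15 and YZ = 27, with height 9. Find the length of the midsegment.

The midsegment of a trapezoid = (base1 + base2) / 2
midsegment = (15 + 27) / 2
midsegment = 42 / 2
midsegment = 21

21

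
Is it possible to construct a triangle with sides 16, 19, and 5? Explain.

Sort the sides: 5, 16, 19.
It suffices to check that the sum of the two smallest exceeds the largest:
5 + 16 = 21 > 19. ✓
Yes, a valid triangle can be formed.

Yes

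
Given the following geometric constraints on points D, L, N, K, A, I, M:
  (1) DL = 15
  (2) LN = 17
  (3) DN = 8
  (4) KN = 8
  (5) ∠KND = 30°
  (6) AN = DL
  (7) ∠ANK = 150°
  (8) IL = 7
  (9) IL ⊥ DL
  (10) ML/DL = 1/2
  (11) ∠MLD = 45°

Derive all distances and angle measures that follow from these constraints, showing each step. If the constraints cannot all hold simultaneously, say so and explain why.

The constraints are consistent.

From the given relations:
  AN = DL = 15
  ML = 1/2·DL = 1/2·15 ≈ 7.5

Step 1: From DN = 8, NK = 8, and ∠DNK = 30°, by the law of cosines:
  DK² = DN² + NK² - 2·DN·NK·cos(30°) = 64 + 64 - 110.9 = 17.15
  DK ≈ 4.14

Step 2: From DL = 15, LI = 7, and ∠DLI = 90°, by the law of cosines:
  DI² = DL² + LI² - 2·DL·LI·cos(90°) = 225 + 49 - 0 = 274
  DI ≈ 16.55

Step 3: From DL = 15, LM = 7.5, and ∠DLM = 45°, by the law of cosines:
  DM² = DL² + LM² - 2·DL·LM·cos(45°) = 225 + 56.25 - 159.1 = 122.2
  DM ≈ 11.05

Step 4: From KN = 8, NA = 15, and ∠KNA = 150°, by the law of cosines:
  KA² = KN² + NA² - 2·KN·NA·cos(150°) = 64 + 225 + 207.8 = 496.8
  KA ≈ 22.29

Step 5: From DL = 15, DN = 8, LN = 17, by the inverse law of cosines:
  cos(∠LDN) = (DL² + DN² - LN²) / (2·DL·DN)
  ∠LDN = 90°

Step 6: From LD = 15, LN = 17, DN = 8, by the inverse law of cosines:
  cos(∠DLN) = (LD² + LN² - DN²) / (2·LD·LN)
  ∠DLN = 28.07°

Step 7: From ND = 8, NL = 17, DL = 15, by the inverse law of cosines:
  cos(∠DNL) = (ND² + NL² - DL²) / (2·ND·NL)
  ∠DNL = 61.93°

Step 8: From DI = 16.55, DL = 15, IL = 7, by the inverse law of cosines:
  cos(∠IDL) = (DI² + DL² - IL²) / (2·DI·DL)
  ∠IDL = 25.02°

Step 9: From DK = 4.14, DN = 8, KN = 8, by the inverse law of cosines:
  cos(∠KDN) = (DK² + DN² - KN²) / (2·DK·DN)
  ∠KDN = 75°

Step 10: From DL = 15, DM = 11.05, LM = 7.5, by the inverse law of cosines:
  cos(∠LDM) = (DL² + DM² - LM²) / (2·DL·DM)
  ∠LDM = 28.68°

Step 11: From KA = 22.29, KN = 8, AN = 15, by the inverse law of cosines:
  cos(∠AKN) = (KA² + KN² - AN²) / (2·KA·KN)
  ∠AKN = 19.66°

Step 12: From KD = 4.14, KN = 8, DN = 8, by the inverse law of cosines:
  cos(∠DKN) = (KD² + KN² - DN²) / (2·KD·KN)
  ∠DKN = 75°

Step 13: From AK = 22.29, AN = 15, KN = 8, by the inverse law of cosines:
  cos(∠KAN) = (AK² + AN² - KN²) / (2·AK·AN)
  ∠KAN = 10.34°

Step 14: From ID = 16.55, IL = 7, DL = 15, by the inverse law of cosines:
  cos(∠DIL) = (ID² + IL² - DL²) / (2·ID·IL)
  ∠DIL = 64.98°

Step 15: From MD = 11.05, ML = 7.5, DL = 15, by the inverse law of cosines:
  cos(∠DML) = (MD² + ML² - DL²) / (2·MD·ML)
  ∠DML = 106.32°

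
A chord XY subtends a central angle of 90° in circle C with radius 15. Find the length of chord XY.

Chord = 2(15) sin(45°) = 15*sqrt(2)

15*sqrt(2)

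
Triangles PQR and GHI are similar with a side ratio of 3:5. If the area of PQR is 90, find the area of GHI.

For similar figures, the area ratio equals the square of the side ratio.
Side ratio (PQR to GHI) = 3:5, so area ratio = 3^2:5^2 = 9:25.
If the area of PQR is 90, then the area of GHI = 90 * (25/9) = 250.

250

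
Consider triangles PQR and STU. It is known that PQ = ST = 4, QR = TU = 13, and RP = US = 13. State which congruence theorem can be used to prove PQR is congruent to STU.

The given information provides:
PQ = ST = 4, QR = TU = 13, and RP = US = 13
This matches the SSS congruence theorem.
All three pairs of corresponding sides are equal (Side-Side-Side).

SSS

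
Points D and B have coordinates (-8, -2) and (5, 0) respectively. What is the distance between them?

The horizontal distance is |5 - -8| = 13 and the vertical distance is |0 - -2| = 2.
By the Pythagorean theorem, d = sqrt(13^2 + 2^2) = sqrt(173).

sqrt(173)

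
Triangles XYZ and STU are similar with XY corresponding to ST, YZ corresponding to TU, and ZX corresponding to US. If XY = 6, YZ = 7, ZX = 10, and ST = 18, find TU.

Since the triangles are similar, the ratio of corresponding sides is constant.
Scale factor k = ST / XY = 18 / 6 = 3
TU = k * YZ = 3 * 7 = 21

21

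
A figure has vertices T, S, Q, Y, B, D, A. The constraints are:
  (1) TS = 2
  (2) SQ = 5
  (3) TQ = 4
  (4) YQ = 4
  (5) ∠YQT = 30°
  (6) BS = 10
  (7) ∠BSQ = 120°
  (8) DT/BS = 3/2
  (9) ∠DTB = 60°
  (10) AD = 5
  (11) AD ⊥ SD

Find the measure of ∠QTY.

Step 1: By the law of cosines on triangle TQY: TY² = 4² + 4² − 2·4·4·cos(30°) = 4.29, so TY ≈ 2.07.
Step 2: By the inverse law of cosines on triangle QTY: cos(∠QTY) = (4² + 2.07² − 4²) / (2·4·2.07) = 4.29/16.56 = 0.2588, so ∠QTY = 75°.

Therefore, the measure of angle ∠QTY = 75°.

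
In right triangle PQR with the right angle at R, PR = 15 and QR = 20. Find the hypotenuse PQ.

In a right triangle, the square of the hypotenuse equals the sum of the squares of the two legs.
The legs are 15 and 20, so the hypotenuse = sqrt(225 + 400) = sqrt(625) = 25.

25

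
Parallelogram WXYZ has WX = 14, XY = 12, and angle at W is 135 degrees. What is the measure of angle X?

Consecutive angles are supplementary: angle X = 180 - 135 = 45 degrees.

45 degrees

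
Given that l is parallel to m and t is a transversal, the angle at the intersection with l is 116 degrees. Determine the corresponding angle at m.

When a transversal crosses parallel lines, angles in the same position at each intersection are called corresponding angles.
These are always equal, so the answer is 116 degrees.

116 degrees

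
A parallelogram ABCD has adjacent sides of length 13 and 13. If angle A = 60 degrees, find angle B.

In a parallelogram, consecutive angles are supplementary (sum to 180°).
angle B = 180 - angle A
angle B = 180 - 60
angle B = 120 degrees

120 degrees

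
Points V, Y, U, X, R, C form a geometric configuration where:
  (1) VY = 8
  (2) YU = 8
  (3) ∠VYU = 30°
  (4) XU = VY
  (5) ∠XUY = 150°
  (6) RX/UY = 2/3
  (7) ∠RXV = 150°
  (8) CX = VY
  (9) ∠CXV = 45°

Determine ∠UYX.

From the given relations: XU = VY = 8.
Step 1: By the law of cosines on triangle YUX: YX² = 8² + 8² − 2·8·8·cos(150°) = 238.85, so YX ≈ 15.45.
Step 2: By the inverse law of cosines on triangle UYX: cos(∠UYX) = (8² + 15.45² − 8²) / (2·8·15.45) = 238.85/247.28 = 0.9659, so ∠UYX = 15°.

Therefore, the measure of angle ∠UYX = 15°.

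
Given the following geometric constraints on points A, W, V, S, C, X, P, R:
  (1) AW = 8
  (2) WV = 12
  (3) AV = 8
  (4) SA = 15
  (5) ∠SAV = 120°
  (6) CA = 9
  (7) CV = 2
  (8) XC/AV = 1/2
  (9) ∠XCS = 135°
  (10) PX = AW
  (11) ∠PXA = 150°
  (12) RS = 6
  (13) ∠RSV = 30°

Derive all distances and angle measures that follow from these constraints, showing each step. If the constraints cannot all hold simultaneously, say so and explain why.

The constraints are consistent.

From the given relations:
  XC = 1/2·AV = 1/2·8 = 4
  PX = AW = 8

Step 1: From VA = 8, AS = 15, and ∠VAS = 120°, by the law of cosines:
  VS² = VA² + AS² - 2·VA·AS·cos(120°) = 64 + 225 + 120 = 409
  VS ≈ 20.22

Step 2: From AC = 9, AV = 8, CV = 2, by the inverse law of cosines:
  cos(∠CAV) = (AC² + AV² - CV²) / (2·AC·AV)
  ∠CAV = 11.72°

Step 3: From AV = 8, AW = 8, VW = 12, by the inverse law of cosines:
  cos(∠VAW) = (AV² + AW² - VW²) / (2·AV·AW)
  ∠VAW = 97.18°

Step 4: From WA = 8, WV = 12, AV = 8, by the inverse law of cosines:
  cos(∠AWV) = (WA² + WV² - AV²) / (2·WA·WV)
  ∠AWV = 41.41°

Step 5: From VA = 8, VC = 2, AC = 9, by the inverse law of cosines:
  cos(∠AVC) = (VA² + VC² - AC²) / (2·VA·VC)
  ∠AVC = 113.97°

Step 6: From VA = 8, VW = 12, AW = 8, by the inverse law of cosines:
  cos(∠AVW) = (VA² + VW² - AW²) / (2·VA·VW)
  ∠AVW = 41.41°

Step 7: From CA = 9, CV = 2, AV = 8, by the inverse law of cosines:
  cos(∠ACV) = (CA² + CV² - AV²) / (2·CA·CV)
  ∠ACV = 54.31°

Step 8: From VS = 20.22, SR = 6, and ∠VSR = 30°, by the law of cosines:
  VR² = VS² + SR² - 2·VS·SR·cos(30°) = 409 + 36 - 210.2 = 234.8
  VR ≈ 15.32

Step 9: From VA = 8, VS = 20.22, AS = 15, by the inverse law of cosines:
  cos(∠AVS) = (VA² + VS² - AS²) / (2·VA·VS)
  ∠AVS = 39.97°

Step 10: From SA = 15, SV = 20.22, AV = 8, by the inverse law of cosines:
  cos(∠ASV) = (SA² + SV² - AV²) / (2·SA·SV)
  ∠ASV = 20.03°

Step 11: From VR = 15.32, VS = 20.22, RS = 6, by the inverse law of cosines:
  cos(∠RVS) = (VR² + VS² - RS²) / (2·VR·VS)
  ∠RVS = 11.29°

Step 12: From RS = 6, RV = 15.32, SV = 20.22, by the inverse law of cosines:
  cos(∠SRV) = (RS² + RV² - SV²) / (2·RS·RV)
  ∠SRV = 138.71°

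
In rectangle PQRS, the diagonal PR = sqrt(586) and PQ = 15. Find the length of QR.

Using the Pythagorean theorem: d^2 = a^2 + b^2
b^2 = d^2 - a^2
b^2 = 586 - 225
b^2 = 361
b = sqrt(361) = 19

19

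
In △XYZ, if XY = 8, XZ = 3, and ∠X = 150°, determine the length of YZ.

By the law of cosines: YZ^2 = XY^2 + XZ^2 - 2*XY*XZ*cos(X)
YZ^2 = 8^2 + 3^2 - 2*8*3*cos(150°)
YZ^2 = 64 + 9 - 48*(-sqrt(3)/2)
YZ^2 = 24*sqrt(3) + 73
YZ = sqrt(24*sqrt(3) + 73)

sqrt(24*sqrt(3) + 73)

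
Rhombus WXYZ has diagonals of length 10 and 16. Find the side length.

The diagonals of a rhombus bisect each other at right angles.
Half-diagonals: 10/2 = 5 and 16/2 = 8
side = sqrt(5^2 + 8^2)
side = sqrt(25 + 64)
side = sqrt(89)

sqrt(89)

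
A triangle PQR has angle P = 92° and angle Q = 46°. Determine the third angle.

angle R = 180 - 92 - 46 = 42 degrees.

42 degrees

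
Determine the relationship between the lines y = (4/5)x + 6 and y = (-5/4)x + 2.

Slope of line 1: m1 = 4/5
Slope of line 2: m2 = -5/4
Two lines are perpendicular when the product of their slopes is -1 (negative reciprocals).
m1 * m2 = (4/5) * (-5/4) = -1, confirming perpendicularity.

Perpendicular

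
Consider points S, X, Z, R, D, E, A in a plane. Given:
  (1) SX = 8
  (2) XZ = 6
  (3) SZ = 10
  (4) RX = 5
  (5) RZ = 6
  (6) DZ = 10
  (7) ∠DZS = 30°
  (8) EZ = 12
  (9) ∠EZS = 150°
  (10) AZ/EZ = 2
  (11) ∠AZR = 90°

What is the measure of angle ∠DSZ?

Step 1: By the law of cosines on triangle SZD: SD² = 10² + 10² − 2·10·10·cos(30°) = 26.79, so SD ≈ 5.18.
Step 2: By the inverse law of cosines on triangle DSZ: cos(∠DSZ) = (5.18² + 10² − 10²) / (2·5.18·10) = 26.79/103.53 = 0.2588, so ∠DSZ = 75°.

Therefore, the measure of angle ∠DSZ = 75°.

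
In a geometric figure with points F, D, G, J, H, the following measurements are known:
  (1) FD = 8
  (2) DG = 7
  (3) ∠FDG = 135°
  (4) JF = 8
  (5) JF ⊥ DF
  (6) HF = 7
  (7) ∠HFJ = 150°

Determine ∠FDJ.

Step 1: By the law of cosines on triangle DFJ: DJ² = 8² + 8² − 2·8·8·cos(90°) = 128, so DJ = 8·√2.
Step 2: By the inverse law of cosines on triangle FDJ: cos(∠FDJ) = (8² + (8·√2)² − 8²) / (2·8·8·√2) = 128/181.02 = 0.7071, so ∠FDJ = 45°.

Therefore, the measure of angle ∠FDJ = 45°.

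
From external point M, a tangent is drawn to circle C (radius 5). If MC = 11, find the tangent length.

tangent = √(d² - r²) = √(11² - 5²) = √(121 - 25) = √96 = 4*sqrt(6)

4*sqrt(6)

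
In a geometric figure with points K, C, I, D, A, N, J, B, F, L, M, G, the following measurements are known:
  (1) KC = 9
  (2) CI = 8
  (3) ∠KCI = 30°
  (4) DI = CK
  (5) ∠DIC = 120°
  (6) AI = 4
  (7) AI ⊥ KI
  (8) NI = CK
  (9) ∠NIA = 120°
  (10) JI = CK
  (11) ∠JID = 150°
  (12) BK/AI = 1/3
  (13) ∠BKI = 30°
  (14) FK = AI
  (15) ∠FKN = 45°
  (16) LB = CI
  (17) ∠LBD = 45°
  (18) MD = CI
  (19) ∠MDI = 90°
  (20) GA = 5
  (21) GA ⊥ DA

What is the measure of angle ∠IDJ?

From the given relations: DI = CK = 9; JI = CK = 9.
Step 1: By the law of cosines on triangle DIJ: DJ² = 9² + 9² − 2·9·9·cos(150°) = 302.3, so DJ ≈ 17.39.
Step 2: By the inverse law of cosines on triangle IDJ: cos(∠IDJ) = (9² + 17.39² − 9²) / (2·9·17.39) = 302.3/312.96 = 0.9659, so ∠IDJ = 15°.

Therefore, the measure of angle ∠IDJ = 15°.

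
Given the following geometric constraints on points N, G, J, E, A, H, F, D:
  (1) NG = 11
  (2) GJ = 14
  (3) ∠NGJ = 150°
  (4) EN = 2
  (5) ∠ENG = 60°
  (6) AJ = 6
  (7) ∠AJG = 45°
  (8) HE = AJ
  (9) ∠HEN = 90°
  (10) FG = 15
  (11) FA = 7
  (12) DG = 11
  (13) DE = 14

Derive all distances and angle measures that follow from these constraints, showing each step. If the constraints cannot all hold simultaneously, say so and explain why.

The constraints are consistent.

From the given relations:
  HE = AJ = 6

Step 1: From NG = 11, GJ = 14, and ∠NGJ = 150°, by the law of cosines:
  NJ² = NG² + GJ² - 2·NG·GJ·cos(150°) = 121 + 196 + 266.7 = 583.7
  NJ ≈ 24.16

Step 2: From NE = 2, EH = 6, and ∠NEH = 90°, by the law of cosines:
  NH² = NE² + EH² - 2·NE·EH·cos(90°) = 4 + 36 - 0 = 40
  NH = 2·√10

Step 3: From GN = 11, NE = 2, and ∠GNE = 60°, by the law of cosines:
  GE² = GN² + NE² - 2·GN·NE·cos(60°) = 121 + 4 - 22 = 103
  GE = √103

Step 4: From GJ = 14, JA = 6, and ∠GJA = 45°, by the law of cosines:
  GA² = GJ² + JA² - 2·GJ·JA·cos(45°) = 196 + 36 - 118.8 = 113.2
  GA ≈ 10.64

Step 5: From NE = 2, NH = 2·√10, EH = 6, by the inverse law of cosines:
  cos(∠ENH) = (NE² + NH² - EH²) / (2·NE·NH)
  ∠ENH = 71.57°

Step 6: From NG = 11, NJ = 24.16, GJ = 14, by the inverse law of cosines:
  cos(∠GNJ) = (NG² + NJ² - GJ²) / (2·NG·NJ)
  ∠GNJ = 16.84°

Step 7: From GA = 10.64, GF = 15, AF = 7, by the inverse law of cosines:
  cos(∠AGF) = (GA² + GF² - AF²) / (2·GA·GF)
  ∠AGF = 25.04°

Step 8: From GA = 10.64, GJ = 14, AJ = 6, by the inverse law of cosines:
  cos(∠AGJ) = (GA² + GJ² - AJ²) / (2·GA·GJ)
  ∠AGJ = 23.5°

Step 9: From GD = 11, GE = √103, DE = 14, by the inverse law of cosines:
  cos(∠DGE) = (GD² + GE² - DE²) / (2·GD·GE)
  ∠DGE = 82.8°

Step 10: From GE = √103, GN = 11, EN = 2, by the inverse law of cosines:
  cos(∠EGN) = (GE² + GN² - EN²) / (2·GE·GN)
  ∠EGN = 9.83°

Step 11: From JG = 14, JN = 24.16, GN = 11, by the inverse law of cosines:
  cos(∠GJN) = (JG² + JN² - GN²) / (2·JG·JN)
  ∠GJN = 13.16°

Step 12: From ED = 14, EG = √103, DG = 11, by the inverse law of cosines:
  cos(∠DEG) = (ED² + EG² - DG²) / (2·ED·EG)
  ∠DEG = 51.22°

Step 13: From EG = √103, EN = 2, GN = 11, by the inverse law of cosines:
  cos(∠GEN) = (EG² + EN² - GN²) / (2·EG·EN)
  ∠GEN = 110.17°

Step 14: From AF = 7, AG = 10.64, FG = 15, by the inverse law of cosines:
  cos(∠FAG) = (AF² + AG² - FG²) / (2·AF·AG)
  ∠FAG = 114.93°

Step 15: From AG = 10.64, AJ = 6, GJ = 14, by the inverse law of cosines:
  cos(∠GAJ) = (AG² + AJ² - GJ²) / (2·AG·AJ)
  ∠GAJ = 111.5°

Step 16: From HE = 6, HN = 2·√10, EN = 2, by the inverse law of cosines:
  cos(∠EHN) = (HE² + HN² - EN²) / (2·HE·HN)
  ∠EHN = 18.43°

Step 17: From FA = 7, FG = 15, AG = 10.64, by the inverse law of cosines:
  cos(∠AFG) = (FA² + FG² - AG²) / (2·FA·FG)
  ∠AFG = 40.03°

Step 18: From DE = 14, DG = 11, EG = √103, by the inverse law of cosines:
  cos(∠EDG) = (DE² + DG² - EG²) / (2·DE·DG)
  ∠EDG = 45.99°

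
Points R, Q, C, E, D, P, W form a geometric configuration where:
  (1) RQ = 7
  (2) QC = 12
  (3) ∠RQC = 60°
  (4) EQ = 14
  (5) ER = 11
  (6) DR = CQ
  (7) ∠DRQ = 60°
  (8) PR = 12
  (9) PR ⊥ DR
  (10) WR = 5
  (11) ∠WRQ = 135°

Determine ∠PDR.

From the given relations: DR = CQ = 12.
Step 1: By the law of cosines on triangle DRP: DP² = 12² + 12² − 2·12·12·cos(90°) = 288, so DP = 12·√2.
Step 2: By the inverse law of cosines on triangle PDR: cos(∠PDR) = ((12·√2)² + 12² − 12²) / (2·12·√2·12) = 288/407.29 = 0.7071, so ∠PDR = 45°.

Therefore, the measure of angle ∠PDR = 45°.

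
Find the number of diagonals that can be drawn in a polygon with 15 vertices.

Total line segments between 15 vertices = C(15,2) = 105.
Subtract the 15 sides: 105 - 15 = 90 diagonals.

90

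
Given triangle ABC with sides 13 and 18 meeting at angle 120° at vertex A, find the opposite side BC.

By the law of cosines: BC^2 = AB^2 + AC^2 - 2*AB*AC*cos(A)
BC^2 = 13^2 + 18^2 - 2*13*18*cos(120°)
BC^2 = 169 + 324 - 468*(-1/2)
BC^2 = 727
BC = sqrt(727)

sqrt(727)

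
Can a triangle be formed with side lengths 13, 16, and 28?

For three segments to close into a triangle, no single side can be as long as the other two combined.
The longest side is 28, and 13 + 16 = 29 > 28.
A triangle can be formed.

Yes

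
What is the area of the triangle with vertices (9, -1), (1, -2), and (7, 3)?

Using the Shoelace formula for a triangle:
Area = (1/2)|x0(y1 - y2) + x1(y2 - y0) + x2(y0 - y1)|
Area = (1/2)|9(-2 - 3) + 1(3 - -1) + 7(-1 - -2)|
Area = (1/2)|-45 + 4 + 7|
Area = (1/2)|-34|
Area = (1/2)(34)
Area = 17

17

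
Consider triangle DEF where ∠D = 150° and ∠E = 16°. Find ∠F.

By the triangle angle sum property, the three interior angles of any triangle add up to 180°.
We know angle D = 150° and angle E = 16°, so their sum is 166°.
Therefore angle F = 180° - 166° = 14°.

14 degrees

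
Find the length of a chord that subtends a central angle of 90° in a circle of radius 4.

Chord = 2(4) sin(45°) = 4*sqrt(2)

4*sqrt(2)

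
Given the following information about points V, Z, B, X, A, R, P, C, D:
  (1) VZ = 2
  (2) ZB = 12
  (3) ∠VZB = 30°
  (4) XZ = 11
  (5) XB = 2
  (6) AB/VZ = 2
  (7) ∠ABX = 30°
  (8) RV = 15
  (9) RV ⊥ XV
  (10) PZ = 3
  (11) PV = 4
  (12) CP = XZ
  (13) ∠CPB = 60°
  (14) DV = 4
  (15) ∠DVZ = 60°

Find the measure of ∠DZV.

Step 1: By the law of cosines on triangle ZVD: ZD² = 2² + 4² − 2·2·4·cos(60°) = 12, so ZD = 2·√3.
Step 2: By the inverse law of cosines on triangle DZV: cos(∠DZV) = ((2·√3)² + 2² − 4²) / (2·2·√3·2) = 0/13.86 = 0, so ∠DZV = 90°.

Therefore, the measure of angle ∠DZV = 90°.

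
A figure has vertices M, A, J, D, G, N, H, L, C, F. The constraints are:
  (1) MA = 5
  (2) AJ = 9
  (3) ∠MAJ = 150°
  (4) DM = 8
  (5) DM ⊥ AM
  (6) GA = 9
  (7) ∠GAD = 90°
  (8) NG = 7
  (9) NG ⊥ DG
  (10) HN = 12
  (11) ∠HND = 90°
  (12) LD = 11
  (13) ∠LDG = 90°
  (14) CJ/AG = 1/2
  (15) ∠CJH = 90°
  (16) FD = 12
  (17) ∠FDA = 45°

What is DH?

Step 1: By the law of cosines on triangle DMA: DA² = 8² + 5² − 2·8·5·cos(90°) = 89, so DA = √89.
Step 2: By the law of cosines on triangle DAG: DG² = √89² + 9² − 2·√89·9·cos(90°) = 170, so DG = √170.
Step 3: By the law of cosines on triangle DGN: DN² = √170² + 7² − 2·√170·7·cos(90°) = 219, so DN ≈ 14.8.
Step 4: By the law of cosines on triangle DNH: DH² = 14.8² + 12² − 2·14.8·12·cos(90°) = 363, so DH = 11·√3.

Therefore, the length of DH = 11·√3.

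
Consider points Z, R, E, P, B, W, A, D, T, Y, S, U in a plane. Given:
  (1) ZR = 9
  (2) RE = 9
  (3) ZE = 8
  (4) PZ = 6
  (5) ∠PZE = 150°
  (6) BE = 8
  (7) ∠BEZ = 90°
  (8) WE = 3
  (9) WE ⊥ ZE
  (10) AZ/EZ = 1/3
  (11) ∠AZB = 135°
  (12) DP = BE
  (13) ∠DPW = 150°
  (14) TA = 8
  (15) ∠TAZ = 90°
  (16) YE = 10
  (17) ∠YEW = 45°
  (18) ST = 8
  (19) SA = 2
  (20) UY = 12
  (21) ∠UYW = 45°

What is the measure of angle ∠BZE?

Step 1: By the law of cosines on triangle ZEB: ZB² = 8² + 8² − 2·8·8·cos(90°) = 128, so ZB = 8·√2.
Step 2: By the inverse law of cosines on triangle BZE: cos(∠BZE) = ((8·√2)² + 8² − 8²) / (2·8·√2·8) = 128/181.02 = 0.7071, so ∠BZE = 45°.

Therefore, the measure of angle ∠BZE = 45°.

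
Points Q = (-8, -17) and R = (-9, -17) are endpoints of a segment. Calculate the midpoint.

M = ((x₁ + x₂)/2, (y₁ + y₂)/2)
= ((-8 + -9)/2, (-17 + -17)/2)
= (-17/2, -34/2) = (-17/2, -17)

(-17/2, -17)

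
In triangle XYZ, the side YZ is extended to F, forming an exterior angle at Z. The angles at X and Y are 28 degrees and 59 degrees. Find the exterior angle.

The interior angle at Z is 180 - 28 - 59 = 93 degrees.
The exterior angle and interior angle at Z are supplementary:
Exterior angle = 180 - 93 = 87 degrees.

87 degrees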